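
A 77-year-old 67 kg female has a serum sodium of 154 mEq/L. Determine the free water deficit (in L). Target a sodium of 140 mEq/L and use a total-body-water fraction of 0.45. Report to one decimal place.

3.0 L

TBW = 0.45 · 67 = 30.15 L
Free water deficit = TBW · (Na/140 − 1)
= 30.15 · (154/140 − 1)
= 30.15 · 0.1
= 3.02 L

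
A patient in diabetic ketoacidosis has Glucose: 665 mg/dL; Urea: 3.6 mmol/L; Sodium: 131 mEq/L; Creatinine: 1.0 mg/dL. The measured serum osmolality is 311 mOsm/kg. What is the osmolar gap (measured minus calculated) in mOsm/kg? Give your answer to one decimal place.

Calculated osmolality = 2·Na + glucose/18 + urea
= 2·131 + 665/18 + 3.6
= 262 + 36.94 + 3.60
= 302.54 mOsm/kg ≈ 302.5 mOsm/kg
Osmolar gap = measured − calculated = 311 − 302.5 = 8.5 mOsm/kg

8.5 mOsm/kg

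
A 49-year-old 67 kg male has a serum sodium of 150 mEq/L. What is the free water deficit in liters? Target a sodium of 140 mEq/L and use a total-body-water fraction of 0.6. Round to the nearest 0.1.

TBW = 0.6 · 67 = 40.2 L
Free water deficit = TBW · (Na/140 − 1)
= 40.2 · (150/140 − 1)
= 40.2 · 0.0714
= 2.87 L

2.9 L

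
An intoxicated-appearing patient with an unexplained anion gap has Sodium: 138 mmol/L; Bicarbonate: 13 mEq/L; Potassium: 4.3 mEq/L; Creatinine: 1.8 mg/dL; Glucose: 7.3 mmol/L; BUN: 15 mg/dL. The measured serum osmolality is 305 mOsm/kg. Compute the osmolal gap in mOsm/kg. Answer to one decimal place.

Calculated osmolality = 2·Na + glucose + BUN/2.8
= 2·138 + 7.3 + 15/2.8
= 276 + 7.30 + 5.36
= 288.66 mOsm/kg ≈ 288.7 mOsm/kg
Osmolar gap = measured − calculated = 305 − 288.7 = 16.3 mOsm/kg

16.3 mOsm/kg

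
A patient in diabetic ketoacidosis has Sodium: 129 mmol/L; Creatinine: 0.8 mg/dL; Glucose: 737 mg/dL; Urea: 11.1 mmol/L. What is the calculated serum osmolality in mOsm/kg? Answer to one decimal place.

Calculated osmolality = 2·Na + glucose/18 + urea
= 2·129 + 737/18 + 11.1
= 258 + 40.94 + 11.10
= 310.04 mOsm/kg

310.0 mOsm/kg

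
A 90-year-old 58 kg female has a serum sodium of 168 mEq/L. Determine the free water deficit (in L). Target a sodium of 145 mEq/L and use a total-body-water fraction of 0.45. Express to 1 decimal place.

4.1 L

TBW = 0.45 · 58 = 26.1 L
Free water deficit = TBW · (Na/145 − 1)
= 26.1 · (168/145 − 1)
= 26.1 · 0.1586
= 4.14 L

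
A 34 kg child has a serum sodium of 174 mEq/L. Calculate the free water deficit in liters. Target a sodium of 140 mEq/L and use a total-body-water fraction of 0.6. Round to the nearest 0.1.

TBW = 0.6 · 34 = 20.4 L
Free water deficit = TBW · (Na/140 − 1)
= 20.4 · (174/140 − 1)
= 20.4 · 0.2429
= 4.96 L

5.0 L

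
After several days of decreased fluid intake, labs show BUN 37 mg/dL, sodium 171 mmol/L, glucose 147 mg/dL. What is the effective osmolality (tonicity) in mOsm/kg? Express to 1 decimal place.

350.2 mOsm/kg

Effective osmolality excludes urea (freely permeant across cell membranes):
2·Na + glucose/18
= 2·171 + 147/18
= 342 + 8.17
= 350.17 mOsm/kg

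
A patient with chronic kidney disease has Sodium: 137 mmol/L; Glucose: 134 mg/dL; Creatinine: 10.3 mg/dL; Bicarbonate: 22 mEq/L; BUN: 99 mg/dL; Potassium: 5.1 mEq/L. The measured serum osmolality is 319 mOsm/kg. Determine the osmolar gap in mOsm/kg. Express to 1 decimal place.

2.2 mOsm/kg

Calculated osmolality = 2·Na + glucose/18 + BUN/2.8
= 2·137 + 134/18 + 99/2.8
= 274 + 7.44 + 35.36
= 316.8 mOsm/kg ≈ 316.8 mOsm/kg
Osmolar gap = measured − calculated = 319 − 316.8 = 2.2 mOsm/kg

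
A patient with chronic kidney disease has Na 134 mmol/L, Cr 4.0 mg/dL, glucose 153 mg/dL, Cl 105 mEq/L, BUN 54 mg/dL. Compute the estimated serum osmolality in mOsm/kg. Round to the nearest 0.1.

Calculated osmolality = 2·Na + glucose/18 + BUN/2.8
= 2·134 + 153/18 + 54/2.8
= 268 + 8.50 + 19.29
= 295.79 mOsm/kg

295.8 mOsm/kg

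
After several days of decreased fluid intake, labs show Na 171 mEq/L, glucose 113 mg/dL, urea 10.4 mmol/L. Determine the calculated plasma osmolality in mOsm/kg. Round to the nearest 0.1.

Calculated osmolality = 2·Na + glucose/18 + urea
= 2·171 + 113/18 + 10.4
= 342 + 6.28 + 10.40
= 358.68 mOsm/kg

358.7 mOsm/kg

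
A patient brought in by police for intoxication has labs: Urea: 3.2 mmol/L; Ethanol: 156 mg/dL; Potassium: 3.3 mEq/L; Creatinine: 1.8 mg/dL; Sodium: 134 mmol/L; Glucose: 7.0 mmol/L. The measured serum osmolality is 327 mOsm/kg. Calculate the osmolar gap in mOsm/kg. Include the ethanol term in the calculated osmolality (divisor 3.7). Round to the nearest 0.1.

6.6 mOsm/kg

Calculated osmolality = 2·Na + glucose + urea + ethanol/3.7
= 2·134 + 7 + 3.2 + 156/3.7
= 268 + 7 + 3.20 + 42.16
= 320.36 mOsm/kg ≈ 320.4 mOsm/kg
Osmolar gap = measured − calculated = 327 − 320.4 = 6.6 mOsm/kg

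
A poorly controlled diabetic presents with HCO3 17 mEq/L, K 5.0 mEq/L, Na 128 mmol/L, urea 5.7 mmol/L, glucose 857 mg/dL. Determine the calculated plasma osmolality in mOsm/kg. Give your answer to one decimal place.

309.3 mOsm/kg

Calculated osmolality = 2·Na + glucose/18 + urea
= 2·128 + 857/18 + 5.7
= 256 + 47.61 + 5.70
= 309.31 mOsm/kg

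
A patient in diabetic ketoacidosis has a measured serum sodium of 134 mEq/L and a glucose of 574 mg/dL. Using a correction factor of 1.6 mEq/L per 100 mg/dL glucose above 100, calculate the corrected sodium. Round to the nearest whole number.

142 mEq/L

Corrected Na = measured Na + 1.6 · (glucose − 100)/100
= 134 + 1.6 · (574 − 100)/100
= 134 + 7.6
= 141.6 mEq/L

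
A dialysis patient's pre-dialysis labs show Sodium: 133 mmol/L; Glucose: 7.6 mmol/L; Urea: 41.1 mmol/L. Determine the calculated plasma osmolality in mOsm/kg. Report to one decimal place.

Calculated osmolality = 2·Na + glucose + urea
= 2·133 + 7.6 + 41.1
= 266 + 7.60 + 41.10
= 314.7 mOsm/kg

314.7 mOsm/kg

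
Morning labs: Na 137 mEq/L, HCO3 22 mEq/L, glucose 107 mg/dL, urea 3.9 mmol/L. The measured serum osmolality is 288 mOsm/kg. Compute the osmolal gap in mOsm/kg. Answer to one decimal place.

4.2 mOsm/kg

Calculated osmolality = 2·Na + glucose/18 + urea
= 2·137 + 107/18 + 3.9
= 274 + 5.94 + 3.90
= 283.84 mOsm/kg ≈ 283.8 mOsm/kg
Osmolar gap = measured − calculated = 288 − 283.8 = 4.2 mOsm/kg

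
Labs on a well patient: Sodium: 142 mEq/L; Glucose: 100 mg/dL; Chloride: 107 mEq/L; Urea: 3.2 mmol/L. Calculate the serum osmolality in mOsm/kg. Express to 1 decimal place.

Calculated osmolality = 2·Na + glucose/18 + urea
= 2·142 + 100/18 + 3.2
= 284 + 5.56 + 3.20
= 292.76 mOsm/kg

292.8 mOsm/kg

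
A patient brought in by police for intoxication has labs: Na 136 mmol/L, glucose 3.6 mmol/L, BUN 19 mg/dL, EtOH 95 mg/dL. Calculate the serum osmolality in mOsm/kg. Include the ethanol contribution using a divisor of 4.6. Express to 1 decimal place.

303.0 mOsm/kg

Calculated osmolality = 2·Na + glucose + BUN/2.8 + ethanol/4.6
= 2·136 + 3.6 + 19/2.8 + 95/4.6
= 272 + 3.60 + 6.79 + 20.65
= 303.04 mOsm/kg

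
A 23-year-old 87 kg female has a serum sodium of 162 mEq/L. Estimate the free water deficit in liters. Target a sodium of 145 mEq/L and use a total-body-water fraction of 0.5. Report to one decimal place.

TBW = 0.5 · 87 = 43.5 L
Free water deficit = TBW · (Na/145 − 1)
= 43.5 · (162/145 − 1)
= 43.5 · 0.1172
= 5.1 L

5.1 L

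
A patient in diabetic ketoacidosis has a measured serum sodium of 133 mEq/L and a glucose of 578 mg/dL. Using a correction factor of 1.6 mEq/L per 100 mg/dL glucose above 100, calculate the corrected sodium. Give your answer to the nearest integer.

Corrected Na = measured Na + 1.6 · (glucose − 100)/100
= 133 + 1.6 · (578 − 100)/100
= 133 + 7.6
= 140.6 mEq/L

141 mEq/L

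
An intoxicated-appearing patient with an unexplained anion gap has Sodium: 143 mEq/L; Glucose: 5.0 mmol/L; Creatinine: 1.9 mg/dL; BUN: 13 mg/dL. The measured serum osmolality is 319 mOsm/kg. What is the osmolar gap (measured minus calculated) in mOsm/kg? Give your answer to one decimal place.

23.4 mOsm/kg

Calculated osmolality = 2·Na + glucose + BUN/2.8
= 2·143 + 5 + 13/2.8
= 286 + 5 + 4.64
= 295.64 mOsm/kg ≈ 295.6 mOsm/kg
Osmolar gap = measured − calculated = 319 − 295.6 = 23.4 mOsm/kg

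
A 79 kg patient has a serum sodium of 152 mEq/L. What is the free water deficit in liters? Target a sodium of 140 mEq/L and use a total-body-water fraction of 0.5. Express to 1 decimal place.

3.4 L

TBW = 0.5 · 79 = 39.5 L
Free water deficit = TBW · (Na/140 − 1)
= 39.5 · (152/140 − 1)
= 39.5 · 0.0857
= 3.39 L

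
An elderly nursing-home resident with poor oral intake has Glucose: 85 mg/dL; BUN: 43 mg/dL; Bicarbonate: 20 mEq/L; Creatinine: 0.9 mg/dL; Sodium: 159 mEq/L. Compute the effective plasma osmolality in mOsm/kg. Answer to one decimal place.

Effective osmolality excludes urea (freely permeant across cell membranes):
2·Na + glucose/18
= 2·159 + 85/18
= 318 + 4.72
= 322.72 mOsm/kg

322.7 mOsm/kg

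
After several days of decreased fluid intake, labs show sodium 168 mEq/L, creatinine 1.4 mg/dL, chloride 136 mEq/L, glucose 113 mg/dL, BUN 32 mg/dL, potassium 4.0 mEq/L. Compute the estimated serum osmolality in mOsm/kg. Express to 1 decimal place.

353.7 mOsm/kg

Calculated osmolality = 2·Na + glucose/18 + BUN/2.8
= 2·168 + 113/18 + 32/2.8
= 336 + 6.28 + 11.43
= 353.71 mOsm/kg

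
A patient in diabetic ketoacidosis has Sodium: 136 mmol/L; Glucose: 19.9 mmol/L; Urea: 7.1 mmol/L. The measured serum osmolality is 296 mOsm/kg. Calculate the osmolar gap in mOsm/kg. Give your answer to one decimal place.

Calculated osmolality = 2·Na + glucose + urea
= 2·136 + 19.9 + 7.1
= 272 + 19.90 + 7.10
= 299 mOsm/kg ≈ 299.0 mOsm/kg
Osmolar gap = measured − calculated = 296 − 299.0 = -3.0 mOsm/kg

-3.0 mOsm/kg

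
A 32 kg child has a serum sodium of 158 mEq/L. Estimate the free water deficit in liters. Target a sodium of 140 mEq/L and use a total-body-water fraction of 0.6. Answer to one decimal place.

2.5 L

TBW = 0.6 · 32 = 19.2 L
Free water deficit = TBW · (Na/140 − 1)
= 19.2 · (158/140 − 1)
= 19.2 · 0.1286
= 2.47 L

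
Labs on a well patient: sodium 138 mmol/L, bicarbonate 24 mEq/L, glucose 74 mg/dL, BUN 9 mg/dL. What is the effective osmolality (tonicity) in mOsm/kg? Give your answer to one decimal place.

280.1 mOsm/kg

Effective osmolality excludes urea (freely permeant across cell membranes):
2·Na + glucose/18
= 2·138 + 74/18
= 276 + 4.11
= 280.11 mOsm/kg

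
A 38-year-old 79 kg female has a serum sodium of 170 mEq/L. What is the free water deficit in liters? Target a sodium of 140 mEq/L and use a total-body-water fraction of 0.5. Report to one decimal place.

TBW = 0.5 · 79 = 39.5 L
Free water deficit = TBW · (Na/140 − 1)
= 39.5 · (170/140 − 1)
= 39.5 · 0.2143
= 8.46 L

8.5 L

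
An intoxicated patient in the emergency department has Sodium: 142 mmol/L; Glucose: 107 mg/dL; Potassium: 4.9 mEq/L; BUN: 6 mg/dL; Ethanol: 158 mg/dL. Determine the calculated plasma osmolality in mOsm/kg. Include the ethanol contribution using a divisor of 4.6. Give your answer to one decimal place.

326.4 mOsm/kg

Calculated osmolality = 2·Na + glucose/18 + BUN/2.8 + ethanol/4.6
= 2·142 + 107/18 + 6/2.8 + 158/4.6
= 284 + 5.94 + 2.14 + 34.35
= 326.43 mOsm/kg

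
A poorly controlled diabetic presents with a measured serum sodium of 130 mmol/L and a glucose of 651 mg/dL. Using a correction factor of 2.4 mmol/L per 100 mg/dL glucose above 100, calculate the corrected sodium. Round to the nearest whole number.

143 mmol/L

Corrected Na = measured Na + 2.4 · (glucose − 100)/100
= 130 + 2.4 · (651 − 100)/100
= 130 + 13.2
= 143.2 mmol/L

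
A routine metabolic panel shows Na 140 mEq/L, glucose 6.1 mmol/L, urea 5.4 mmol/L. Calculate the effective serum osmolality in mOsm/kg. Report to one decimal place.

Effective osmolality excludes urea (freely permeant across cell membranes):
2·Na + glucose
= 2·140 + 6.1
= 280 + 6.1
= 286.1 mOsm/kg

286.1 mOsm/kg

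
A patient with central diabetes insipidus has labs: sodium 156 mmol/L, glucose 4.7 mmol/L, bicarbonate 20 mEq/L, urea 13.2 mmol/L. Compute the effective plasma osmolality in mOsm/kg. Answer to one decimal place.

Effective osmolality excludes urea (freely permeant across cell membranes):
2·Na + glucose
= 2·156 + 4.7
= 312 + 4.7
= 316.7 mOsm/kg

316.7 mOsm/kg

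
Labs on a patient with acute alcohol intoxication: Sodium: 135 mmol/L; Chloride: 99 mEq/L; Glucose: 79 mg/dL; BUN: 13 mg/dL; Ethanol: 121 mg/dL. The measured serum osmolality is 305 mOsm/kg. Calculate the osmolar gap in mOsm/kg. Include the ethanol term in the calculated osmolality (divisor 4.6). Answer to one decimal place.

Calculated osmolality = 2·Na + glucose/18 + BUN/2.8 + ethanol/4.6
= 2·135 + 79/18 + 13/2.8 + 121/4.6
= 270 + 4.39 + 4.64 + 26.30
= 305.33 mOsm/kg ≈ 305.3 mOsm/kg
Osmolar gap = measured − calculated = 305 − 305.3 = -0.3 mOsm/kg

-0.3 mOsm/kg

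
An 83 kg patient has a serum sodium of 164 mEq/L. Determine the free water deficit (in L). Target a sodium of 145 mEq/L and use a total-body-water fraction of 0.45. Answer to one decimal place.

4.9 L

TBW = 0.45 · 83 = 37.35 L
Free water deficit = TBW · (Na/145 − 1)
= 37.35 · (164/145 − 1)
= 37.35 · 0.131
= 4.89 L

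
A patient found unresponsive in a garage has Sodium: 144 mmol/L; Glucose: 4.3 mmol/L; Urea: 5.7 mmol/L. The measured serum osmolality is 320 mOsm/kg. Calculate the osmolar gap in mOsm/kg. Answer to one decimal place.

Calculated osmolality = 2·Na + glucose + urea
= 2·144 + 4.3 + 5.7
= 288 + 4.30 + 5.70
= 298 mOsm/kg ≈ 298.0 mOsm/kg
Osmolar gap = measured − calculated = 320 − 298.0 = 22.0 mOsm/kg

22.0 mOsm/kg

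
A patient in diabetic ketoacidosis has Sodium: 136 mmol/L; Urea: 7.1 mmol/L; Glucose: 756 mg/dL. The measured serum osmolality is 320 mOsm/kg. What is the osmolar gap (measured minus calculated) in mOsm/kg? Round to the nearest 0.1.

-1.1 mOsm/kg

Calculated osmolality = 2·Na + glucose/18 + urea
= 2·136 + 756/18 + 7.1
= 272 + 42 + 7.10
= 321.1 mOsm/kg ≈ 321.1 mOsm/kg
Osmolar gap = measured − calculated = 320 − 321.1 = -1.1 mOsm/kg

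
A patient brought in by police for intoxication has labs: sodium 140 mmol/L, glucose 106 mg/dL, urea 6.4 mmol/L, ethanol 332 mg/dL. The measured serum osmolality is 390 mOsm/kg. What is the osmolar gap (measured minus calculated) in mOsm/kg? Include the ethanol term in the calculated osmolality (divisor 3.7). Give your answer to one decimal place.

Calculated osmolality = 2·Na + glucose/18 + urea + ethanol/3.7
= 2·140 + 106/18 + 6.4 + 332/3.7
= 280 + 5.89 + 6.40 + 89.73
= 382.02 mOsm/kg ≈ 382.0 mOsm/kg
Osmolar gap = measured − calculated = 390 − 382.0 = 8.0 mOsm/kg

8.0 mOsm/kg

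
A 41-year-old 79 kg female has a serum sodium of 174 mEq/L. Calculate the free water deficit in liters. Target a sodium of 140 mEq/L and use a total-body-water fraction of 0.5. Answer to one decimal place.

TBW = 0.5 · 79 = 39.5 L
Free water deficit = TBW · (Na/140 − 1)
= 39.5 · (174/140 − 1)
= 39.5 · 0.2429
= 9.59 L

9.6 L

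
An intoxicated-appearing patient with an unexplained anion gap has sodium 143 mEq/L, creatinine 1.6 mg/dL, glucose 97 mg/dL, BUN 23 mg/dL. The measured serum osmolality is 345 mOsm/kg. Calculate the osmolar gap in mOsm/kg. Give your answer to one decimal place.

Calculated osmolality = 2·Na + glucose/18 + BUN/2.8
= 2·143 + 97/18 + 23/2.8
= 286 + 5.39 + 8.21
= 299.6 mOsm/kg ≈ 299.6 mOsm/kg
Osmolar gap = measured − calculated = 345 − 299.6 = 45.4 mOsm/kg

45.4 mOsm/kg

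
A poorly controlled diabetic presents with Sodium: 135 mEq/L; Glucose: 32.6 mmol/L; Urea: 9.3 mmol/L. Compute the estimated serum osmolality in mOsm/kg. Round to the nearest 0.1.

Calculated osmolality = 2·Na + glucose + urea
= 2·135 + 32.6 + 9.3
= 270 + 32.60 + 9.30
= 311.9 mOsm/kg

311.9 mOsm/kg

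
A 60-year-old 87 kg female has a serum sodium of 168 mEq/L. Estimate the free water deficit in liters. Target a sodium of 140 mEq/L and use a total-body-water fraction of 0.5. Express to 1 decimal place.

TBW = 0.5 · 87 = 43.5 L
Free water deficit = TBW · (Na/140 − 1)
= 43.5 · (168/140 − 1)
= 43.5 · 0.2
= 8.7 L

8.7 L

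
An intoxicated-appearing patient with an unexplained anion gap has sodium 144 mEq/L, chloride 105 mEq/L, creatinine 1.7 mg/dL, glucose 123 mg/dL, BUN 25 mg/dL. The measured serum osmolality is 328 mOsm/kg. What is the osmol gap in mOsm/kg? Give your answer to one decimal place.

Calculated osmolality = 2·Na + glucose/18 + BUN/2.8
= 2·144 + 123/18 + 25/2.8
= 288 + 6.83 + 8.93
= 303.76 mOsm/kg ≈ 303.8 mOsm/kg
Osmolar gap = measured − calculated = 328 − 303.8 = 24.2 mOsm/kg

24.2 mOsm/kg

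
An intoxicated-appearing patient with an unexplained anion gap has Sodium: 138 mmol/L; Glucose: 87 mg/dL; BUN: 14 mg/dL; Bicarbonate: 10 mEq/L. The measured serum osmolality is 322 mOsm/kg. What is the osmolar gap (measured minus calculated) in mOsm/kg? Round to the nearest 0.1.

Calculated osmolality = 2·Na + glucose/18 + BUN/2.8
= 2·138 + 87/18 + 14/2.8
= 276 + 4.83 + 5
= 285.83 mOsm/kg ≈ 285.8 mOsm/kg
Osmolar gap = measured − calculated = 322 − 285.8 = 36.2 mOsm/kg

36.2 mOsm/kg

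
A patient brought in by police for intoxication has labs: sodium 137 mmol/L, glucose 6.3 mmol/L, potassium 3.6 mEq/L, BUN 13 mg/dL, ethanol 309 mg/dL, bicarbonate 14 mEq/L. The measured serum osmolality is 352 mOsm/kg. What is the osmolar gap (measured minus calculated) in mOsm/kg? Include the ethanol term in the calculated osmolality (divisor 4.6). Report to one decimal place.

Calculated osmolality = 2·Na + glucose + BUN/2.8 + ethanol/4.6
= 2·137 + 6.3 + 13/2.8 + 309/4.6
= 274 + 6.30 + 4.64 + 67.17
= 352.11 mOsm/kg ≈ 352.1 mOsm/kg
Osmolar gap = measured − calculated = 352 − 352.1 = -0.1 mOsm/kg

-0.1 mOsm/kg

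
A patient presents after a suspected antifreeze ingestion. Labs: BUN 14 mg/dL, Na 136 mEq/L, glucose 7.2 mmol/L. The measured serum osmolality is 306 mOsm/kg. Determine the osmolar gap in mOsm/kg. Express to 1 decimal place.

Calculated osmolality = 2·Na + glucose + BUN/2.8
= 2·136 + 7.2 + 14/2.8
= 272 + 7.20 + 5
= 284.2 mOsm/kg ≈ 284.2 mOsm/kg
Osmolar gap = measured − calculated = 306 − 284.2 = 21.8 mOsm/kg

21.8 mOsm/kg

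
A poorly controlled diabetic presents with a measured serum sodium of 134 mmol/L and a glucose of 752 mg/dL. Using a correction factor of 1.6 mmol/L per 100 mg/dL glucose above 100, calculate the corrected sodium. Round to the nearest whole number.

144 mmol/L

Corrected Na = measured Na + 1.6 · (glucose − 100)/100
= 134 + 1.6 · (752 − 100)/100
= 134 + 10.4
= 144.4 mmol/L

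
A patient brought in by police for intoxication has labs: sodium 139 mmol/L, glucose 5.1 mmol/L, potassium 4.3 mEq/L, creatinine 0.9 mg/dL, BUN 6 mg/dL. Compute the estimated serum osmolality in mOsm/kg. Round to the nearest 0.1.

285.2 mOsm/kg

Calculated osmolality = 2·Na + glucose + BUN/2.8
= 2·139 + 5.1 + 6/2.8
= 278 + 5.10 + 2.14
= 285.24 mOsm/kg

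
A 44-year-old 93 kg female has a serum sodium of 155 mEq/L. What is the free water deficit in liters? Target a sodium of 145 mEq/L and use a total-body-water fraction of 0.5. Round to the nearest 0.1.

TBW = 0.5 · 93 = 46.5 L
Free water deficit = TBW · (Na/145 − 1)
= 46.5 · (155/145 − 1)
= 46.5 · 0.069
= 3.21 L

3.2 L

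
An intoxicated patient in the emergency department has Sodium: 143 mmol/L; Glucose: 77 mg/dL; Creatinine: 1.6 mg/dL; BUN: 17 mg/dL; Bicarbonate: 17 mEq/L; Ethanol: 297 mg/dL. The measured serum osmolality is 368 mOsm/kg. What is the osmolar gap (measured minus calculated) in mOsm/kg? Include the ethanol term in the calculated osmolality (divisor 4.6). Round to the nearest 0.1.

Calculated osmolality = 2·Na + glucose/18 + BUN/2.8 + ethanol/4.6
= 2·143 + 77/18 + 17/2.8 + 297/4.6
= 286 + 4.28 + 6.07 + 64.57
= 360.92 mOsm/kg ≈ 360.9 mOsm/kg
Osmolar gap = measured − calculated = 368 − 360.9 = 7.1 mOsm/kg

7.1 mOsm/kg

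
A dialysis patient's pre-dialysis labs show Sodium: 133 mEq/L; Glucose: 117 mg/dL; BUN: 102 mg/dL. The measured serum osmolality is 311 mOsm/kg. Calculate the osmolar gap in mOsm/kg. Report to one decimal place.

Calculated osmolality = 2·Na + glucose/18 + BUN/2.8
= 2·133 + 117/18 + 102/2.8
= 266 + 6.50 + 36.43
= 308.93 mOsm/kg ≈ 308.9 mOsm/kg
Osmolar gap = measured − calculated = 311 − 308.9 = 2.1 mOsm/kg

2.1 mOsm/kg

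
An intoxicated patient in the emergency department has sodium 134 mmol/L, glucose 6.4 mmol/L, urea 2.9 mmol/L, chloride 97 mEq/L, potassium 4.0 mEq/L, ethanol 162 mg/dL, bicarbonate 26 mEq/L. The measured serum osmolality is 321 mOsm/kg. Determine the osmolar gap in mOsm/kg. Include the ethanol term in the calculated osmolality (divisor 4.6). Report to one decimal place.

8.5 mOsm/kg

Calculated osmolality = 2·Na + glucose + urea + ethanol/4.6
= 2·134 + 6.4 + 2.9 + 162/4.6
= 268 + 6.40 + 2.90 + 35.22
= 312.52 mOsm/kg ≈ 312.5 mOsm/kg
Osmolar gap = measured − calculated = 321 − 312.5 = 8.5 mOsm/kg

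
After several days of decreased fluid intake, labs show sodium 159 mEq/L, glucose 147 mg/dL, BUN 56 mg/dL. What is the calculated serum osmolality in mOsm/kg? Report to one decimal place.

Calculated osmolality = 2·Na + glucose/18 + BUN/2.8
= 2·159 + 147/18 + 56/2.8
= 318 + 8.17 + 20
= 346.17 mOsm/kg

346.2 mOsm/kg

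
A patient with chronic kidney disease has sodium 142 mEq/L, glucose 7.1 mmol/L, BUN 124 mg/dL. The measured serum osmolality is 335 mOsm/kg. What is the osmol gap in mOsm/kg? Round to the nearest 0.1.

Calculated osmolality = 2·Na + glucose + BUN/2.8
= 2·142 + 7.1 + 124/2.8
= 284 + 7.10 + 44.29
= 335.39 mOsm/kg ≈ 335.4 mOsm/kg
Osmolar gap = measured − calculated = 335 − 335.4 = -0.4 mOsm/kg

-0.4 mOsm/kg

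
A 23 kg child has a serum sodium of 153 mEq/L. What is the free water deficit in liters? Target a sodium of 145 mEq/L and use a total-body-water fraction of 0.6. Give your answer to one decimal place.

TBW = 0.6 · 23 = 13.8 L
Free water deficit = TBW · (Na/145 − 1)
= 13.8 · (153/145 − 1)
= 13.8 · 0.0552
= 0.76 L

0.8 L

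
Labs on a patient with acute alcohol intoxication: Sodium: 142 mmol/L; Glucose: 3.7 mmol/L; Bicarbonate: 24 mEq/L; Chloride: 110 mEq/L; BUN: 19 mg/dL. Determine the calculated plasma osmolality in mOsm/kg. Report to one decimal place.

294.5 mOsm/kg

Calculated osmolality = 2·Na + glucose + BUN/2.8
= 2·142 + 3.7 + 19/2.8
= 284 + 3.70 + 6.79
= 294.49 mOsm/kg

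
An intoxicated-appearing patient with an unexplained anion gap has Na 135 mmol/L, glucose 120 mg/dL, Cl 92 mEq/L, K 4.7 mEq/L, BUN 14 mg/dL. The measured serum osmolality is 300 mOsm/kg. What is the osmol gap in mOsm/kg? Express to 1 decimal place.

Calculated osmolality = 2·Na + glucose/18 + BUN/2.8
= 2·135 + 120/18 + 14/2.8
= 270 + 6.67 + 5
= 281.67 mOsm/kg ≈ 281.7 mOsm/kg
Osmolar gap = measured − calculated = 300 − 281.7 = 18.3 mOsm/kg

18.3 mOsm/kg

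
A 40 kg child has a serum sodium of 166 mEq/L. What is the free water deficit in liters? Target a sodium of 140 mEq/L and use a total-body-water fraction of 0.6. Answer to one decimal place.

TBW = 0.6 · 40 = 24 L
Free water deficit = TBW · (Na/140 − 1)
= 24 · (166/140 − 1)
= 24 · 0.1857
= 4.46 L

4.5 L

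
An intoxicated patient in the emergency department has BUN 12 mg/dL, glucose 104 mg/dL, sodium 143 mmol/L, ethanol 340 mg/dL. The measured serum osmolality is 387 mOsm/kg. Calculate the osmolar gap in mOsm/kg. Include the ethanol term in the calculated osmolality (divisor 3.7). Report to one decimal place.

Calculated osmolality = 2·Na + glucose/18 + BUN/2.8 + ethanol/3.7
= 2·143 + 104/18 + 12/2.8 + 340/3.7
= 286 + 5.78 + 4.29 + 91.89
= 387.96 mOsm/kg ≈ 388.0 mOsm/kg
Osmolar gap = measured − calculated = 387 − 388.0 = -1.0 mOsm/kg

-1.0 mOsm/kg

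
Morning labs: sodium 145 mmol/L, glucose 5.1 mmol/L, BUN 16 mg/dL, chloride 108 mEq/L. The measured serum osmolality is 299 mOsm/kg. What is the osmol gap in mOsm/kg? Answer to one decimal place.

Calculated osmolality = 2·Na + glucose + BUN/2.8
= 2·145 + 5.1 + 16/2.8
= 290 + 5.10 + 5.71
= 300.81 mOsm/kg ≈ 300.8 mOsm/kg
Osmolar gap = measured − calculated = 299 − 300.8 = -1.8 mOsm/kg

-1.8 mOsm/kg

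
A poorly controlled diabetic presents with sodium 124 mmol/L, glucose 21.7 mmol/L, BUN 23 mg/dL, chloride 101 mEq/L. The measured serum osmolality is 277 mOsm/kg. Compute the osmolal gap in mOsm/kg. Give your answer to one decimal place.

-0.9 mOsm/kg

Calculated osmolality = 2·Na + glucose + BUN/2.8
= 2·124 + 21.7 + 23/2.8
= 248 + 21.70 + 8.21
= 277.91 mOsm/kg ≈ 277.9 mOsm/kg
Osmolar gap = measured − calculated = 277 − 277.9 = -0.9 mOsm/kg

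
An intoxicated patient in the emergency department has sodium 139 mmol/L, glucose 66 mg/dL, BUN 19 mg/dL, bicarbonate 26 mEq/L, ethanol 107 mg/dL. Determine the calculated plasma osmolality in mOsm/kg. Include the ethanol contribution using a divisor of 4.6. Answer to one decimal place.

311.7 mOsm/kg

Calculated osmolality = 2·Na + glucose/18 + BUN/2.8 + ethanol/4.6
= 2·139 + 66/18 + 19/2.8 + 107/4.6
= 278 + 3.67 + 6.79 + 23.26
= 311.72 mOsm/kg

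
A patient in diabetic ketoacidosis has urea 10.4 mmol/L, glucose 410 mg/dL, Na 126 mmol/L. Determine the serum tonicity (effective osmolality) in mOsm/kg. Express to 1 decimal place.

274.8 mOsm/kg

Effective osmolality excludes urea (freely permeant across cell membranes):
2·Na + glucose/18
= 2·126 + 410/18
= 252 + 22.78
= 274.78 mOsm/kg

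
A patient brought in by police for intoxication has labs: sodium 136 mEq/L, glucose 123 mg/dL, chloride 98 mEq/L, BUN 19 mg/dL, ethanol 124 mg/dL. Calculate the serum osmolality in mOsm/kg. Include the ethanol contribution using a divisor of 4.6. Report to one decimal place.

312.6 mOsm/kg

Calculated osmolality = 2·Na + glucose/18 + BUN/2.8 + ethanol/4.6
= 2·136 + 123/18 + 19/2.8 + 124/4.6
= 272 + 6.83 + 6.79 + 26.96
= 312.58 mOsm/kg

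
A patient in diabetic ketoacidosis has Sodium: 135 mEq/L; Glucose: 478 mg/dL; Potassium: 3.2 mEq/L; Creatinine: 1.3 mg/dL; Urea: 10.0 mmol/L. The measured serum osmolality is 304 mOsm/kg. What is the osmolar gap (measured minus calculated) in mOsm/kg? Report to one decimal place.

Calculated osmolality = 2·Na + glucose/18 + urea
= 2·135 + 478/18 + 10
= 270 + 26.56 + 10
= 306.56 mOsm/kg ≈ 306.6 mOsm/kg
Osmolar gap = measured − calculated = 304 − 306.6 = -2.6 mOsm/kg

-2.6 mOsm/kg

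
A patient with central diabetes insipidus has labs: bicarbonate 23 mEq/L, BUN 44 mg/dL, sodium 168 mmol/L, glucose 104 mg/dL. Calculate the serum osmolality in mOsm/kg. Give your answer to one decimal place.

357.5 mOsm/kg

Calculated osmolality = 2·Na + glucose/18 + BUN/2.8
= 2·168 + 104/18 + 44/2.8
= 336 + 5.78 + 15.71
= 357.49 mOsm/kg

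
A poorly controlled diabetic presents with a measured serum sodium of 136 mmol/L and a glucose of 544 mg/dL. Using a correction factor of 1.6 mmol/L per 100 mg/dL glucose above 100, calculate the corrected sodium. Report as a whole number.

Corrected Na = measured Na + 1.6 · (glucose − 100)/100
= 136 + 1.6 · (544 − 100)/100
= 136 + 7.1
= 143.1 mmol/L

143 mmol/L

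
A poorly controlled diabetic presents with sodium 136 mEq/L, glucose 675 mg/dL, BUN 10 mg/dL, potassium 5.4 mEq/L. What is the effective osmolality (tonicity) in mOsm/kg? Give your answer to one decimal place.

Effective osmolality excludes urea (freely permeant across cell membranes):
2·Na + glucose/18
= 2·136 + 675/18
= 272 + 37.5
= 309.5 mOsm/kg

309.5 mOsm/kg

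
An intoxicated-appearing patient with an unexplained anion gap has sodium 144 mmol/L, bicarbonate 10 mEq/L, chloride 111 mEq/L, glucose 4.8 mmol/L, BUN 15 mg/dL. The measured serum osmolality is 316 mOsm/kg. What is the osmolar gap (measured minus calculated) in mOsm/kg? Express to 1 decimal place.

17.8 mOsm/kg

Calculated osmolality = 2·Na + glucose + BUN/2.8
= 2·144 + 4.8 + 15/2.8
= 288 + 4.80 + 5.36
= 298.16 mOsm/kg ≈ 298.2 mOsm/kg
Osmolar gap = measured − calculated = 316 − 298.2 = 17.8 mOsm/kg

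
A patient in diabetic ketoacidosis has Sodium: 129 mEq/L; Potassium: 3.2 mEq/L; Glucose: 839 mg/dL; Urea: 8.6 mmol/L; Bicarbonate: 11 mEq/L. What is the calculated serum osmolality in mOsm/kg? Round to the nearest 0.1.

Calculated osmolality = 2·Na + glucose/18 + urea
= 2·129 + 839/18 + 8.6
= 258 + 46.61 + 8.60
= 313.21 mOsm/kg

313.2 mOsm/kg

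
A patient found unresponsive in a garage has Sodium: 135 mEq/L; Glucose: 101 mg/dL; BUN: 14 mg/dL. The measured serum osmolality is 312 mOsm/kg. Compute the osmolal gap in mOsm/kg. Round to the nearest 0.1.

31.4 mOsm/kg

Calculated osmolality = 2·Na + glucose/18 + BUN/2.8
= 2·135 + 101/18 + 14/2.8
= 270 + 5.61 + 5
= 280.61 mOsm/kg ≈ 280.6 mOsm/kg
Osmolar gap = measured − calculated = 312 − 280.6 = 31.4 mOsm/kg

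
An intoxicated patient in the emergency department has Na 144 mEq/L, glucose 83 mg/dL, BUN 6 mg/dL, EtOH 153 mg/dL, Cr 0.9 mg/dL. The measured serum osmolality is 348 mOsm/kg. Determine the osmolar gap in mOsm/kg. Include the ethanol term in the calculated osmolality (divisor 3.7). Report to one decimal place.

Calculated osmolality = 2·Na + glucose/18 + BUN/2.8 + ethanol/3.7
= 2·144 + 83/18 + 6/2.8 + 153/3.7
= 288 + 4.61 + 2.14 + 41.35
= 336.1 mOsm/kg ≈ 336.1 mOsm/kg
Osmolar gap = measured − calculated = 348 − 336.1 = 11.9 mOsm/kg

11.9 mOsm/kg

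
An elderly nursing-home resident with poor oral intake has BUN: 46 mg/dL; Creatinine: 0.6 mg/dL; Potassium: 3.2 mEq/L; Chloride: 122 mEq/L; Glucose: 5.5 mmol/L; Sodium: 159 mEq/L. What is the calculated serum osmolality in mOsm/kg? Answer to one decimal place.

339.9 mOsm/kg

Calculated osmolality = 2·Na + glucose + BUN/2.8
= 2·159 + 5.5 + 46/2.8
= 318 + 5.50 + 16.43
= 339.93 mOsm/kg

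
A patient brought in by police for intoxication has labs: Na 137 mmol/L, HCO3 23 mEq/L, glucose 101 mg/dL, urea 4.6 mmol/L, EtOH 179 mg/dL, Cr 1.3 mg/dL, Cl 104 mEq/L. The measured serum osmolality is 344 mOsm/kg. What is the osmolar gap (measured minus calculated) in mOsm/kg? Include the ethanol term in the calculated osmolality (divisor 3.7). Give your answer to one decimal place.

Calculated osmolality = 2·Na + glucose/18 + urea + ethanol/3.7
= 2·137 + 101/18 + 4.6 + 179/3.7
= 274 + 5.61 + 4.60 + 48.38
= 332.59 mOsm/kg ≈ 332.6 mOsm/kg
Osmolar gap = measured − calculated = 344 − 332.6 = 11.4 mOsm/kg

11.4 mOsm/kg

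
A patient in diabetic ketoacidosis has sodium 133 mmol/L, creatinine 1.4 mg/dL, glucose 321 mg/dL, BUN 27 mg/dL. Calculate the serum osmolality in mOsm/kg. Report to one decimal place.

Calculated osmolality = 2·Na + glucose/18 + BUN/2.8
= 2·133 + 321/18 + 27/2.8
= 266 + 17.83 + 9.64
= 293.47 mOsm/kg

293.5 mOsm/kg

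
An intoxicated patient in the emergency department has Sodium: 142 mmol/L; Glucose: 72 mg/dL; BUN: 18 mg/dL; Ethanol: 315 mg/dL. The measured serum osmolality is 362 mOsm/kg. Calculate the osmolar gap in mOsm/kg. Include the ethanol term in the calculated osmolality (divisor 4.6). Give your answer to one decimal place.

-0.9 mOsm/kg

Calculated osmolality = 2·Na + glucose/18 + BUN/2.8 + ethanol/4.6
= 2·142 + 72/18 + 18/2.8 + 315/4.6
= 284 + 4 + 6.43 + 68.48
= 362.91 mOsm/kg ≈ 362.9 mOsm/kg
Osmolar gap = measured − calculated = 362 − 362.9 = -0.9 mOsm/kg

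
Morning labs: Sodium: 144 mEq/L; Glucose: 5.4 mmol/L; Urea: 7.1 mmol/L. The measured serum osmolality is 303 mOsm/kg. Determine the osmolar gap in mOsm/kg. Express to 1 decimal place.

2.5 mOsm/kg

Calculated osmolality = 2·Na + glucose + urea
= 2·144 + 5.4 + 7.1
= 288 + 5.40 + 7.10
= 300.5 mOsm/kg ≈ 300.5 mOsm/kg
Osmolar gap = measured − calculated = 303 − 300.5 = 2.5 mOsm/kg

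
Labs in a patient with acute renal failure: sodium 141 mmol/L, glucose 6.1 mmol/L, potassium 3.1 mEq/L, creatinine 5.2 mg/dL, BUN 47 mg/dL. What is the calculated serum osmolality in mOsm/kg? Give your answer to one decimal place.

304.9 mOsm/kg

Calculated osmolality = 2·Na + glucose + BUN/2.8
= 2·141 + 6.1 + 47/2.8
= 282 + 6.10 + 16.79
= 304.89 mOsm/kg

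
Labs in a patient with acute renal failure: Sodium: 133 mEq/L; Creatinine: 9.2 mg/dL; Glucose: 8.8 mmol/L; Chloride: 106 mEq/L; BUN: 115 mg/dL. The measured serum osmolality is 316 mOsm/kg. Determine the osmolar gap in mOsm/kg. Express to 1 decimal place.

Calculated osmolality = 2·Na + glucose + BUN/2.8
= 2·133 + 8.8 + 115/2.8
= 266 + 8.80 + 41.07
= 315.87 mOsm/kg ≈ 315.9 mOsm/kg
Osmolar gap = measured − calculated = 316 − 315.9 = 0.1 mOsm/kg

0.1 mOsm/kg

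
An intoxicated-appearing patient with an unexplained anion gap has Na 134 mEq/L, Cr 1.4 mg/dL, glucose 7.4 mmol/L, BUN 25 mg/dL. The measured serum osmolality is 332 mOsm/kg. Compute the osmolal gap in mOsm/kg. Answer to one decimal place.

Calculated osmolality = 2·Na + glucose + BUN/2.8
= 2·134 + 7.4 + 25/2.8
= 268 + 7.40 + 8.93
= 284.33 mOsm/kg ≈ 284.3 mOsm/kg
Osmolar gap = measured − calculated = 332 − 284.3 = 47.7 mOsm/kg

47.7 mOsm/kg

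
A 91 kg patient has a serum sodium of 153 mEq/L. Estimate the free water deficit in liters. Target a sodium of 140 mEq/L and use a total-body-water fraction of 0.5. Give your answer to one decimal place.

4.2 L

TBW = 0.5 · 91 = 45.5 L
Free water deficit = TBW · (Na/140 − 1)
= 45.5 · (153/140 − 1)
= 45.5 · 0.0929
= 4.23 L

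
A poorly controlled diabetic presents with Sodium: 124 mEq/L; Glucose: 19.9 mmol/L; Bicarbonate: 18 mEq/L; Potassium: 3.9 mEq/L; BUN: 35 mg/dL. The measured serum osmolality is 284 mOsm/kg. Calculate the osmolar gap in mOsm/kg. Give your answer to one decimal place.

3.6 mOsm/kg

Calculated osmolality = 2·Na + glucose + BUN/2.8
= 2·124 + 19.9 + 35/2.8
= 248 + 19.90 + 12.50
= 280.4 mOsm/kg ≈ 280.4 mOsm/kg
Osmolar gap = measured − calculated = 284 − 280.4 = 3.6 mOsm/kg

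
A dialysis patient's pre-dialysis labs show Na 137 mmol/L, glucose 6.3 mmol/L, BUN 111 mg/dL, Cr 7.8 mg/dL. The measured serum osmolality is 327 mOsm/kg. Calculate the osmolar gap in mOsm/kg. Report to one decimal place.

Calculated osmolality = 2·Na + glucose + BUN/2.8
= 2·137 + 6.3 + 111/2.8
= 274 + 6.30 + 39.64
= 319.94 mOsm/kg ≈ 319.9 mOsm/kg
Osmolar gap = measured − calculated = 327 − 319.9 = 7.1 mOsm/kg

7.1 mOsm/kg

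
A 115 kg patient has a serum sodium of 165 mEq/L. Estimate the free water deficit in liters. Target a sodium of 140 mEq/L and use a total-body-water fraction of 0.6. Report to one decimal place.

12.3 L

TBW = 0.6 · 115 = 69 L
Free water deficit = TBW · (Na/140 − 1)
= 69 · (165/140 − 1)
= 69 · 0.1786
= 12.32 L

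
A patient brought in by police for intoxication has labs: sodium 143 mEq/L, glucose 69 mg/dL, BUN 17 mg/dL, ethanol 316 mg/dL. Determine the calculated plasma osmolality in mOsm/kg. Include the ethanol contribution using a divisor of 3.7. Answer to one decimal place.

Calculated osmolality = 2·Na + glucose/18 + BUN/2.8 + ethanol/3.7
= 2·143 + 69/18 + 17/2.8 + 316/3.7
= 286 + 3.83 + 6.07 + 85.41
= 381.31 mOsm/kg

381.3 mOsm/kg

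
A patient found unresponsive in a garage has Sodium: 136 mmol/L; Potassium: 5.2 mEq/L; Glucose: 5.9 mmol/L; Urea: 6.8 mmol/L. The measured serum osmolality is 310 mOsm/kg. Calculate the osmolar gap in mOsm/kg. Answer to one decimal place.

25.3 mOsm/kg

Calculated osmolality = 2·Na + glucose + urea
= 2·136 + 5.9 + 6.8
= 272 + 5.90 + 6.80
= 284.7 mOsm/kg ≈ 284.7 mOsm/kg
Osmolar gap = measured − calculated = 310 − 284.7 = 25.3 mOsm/kg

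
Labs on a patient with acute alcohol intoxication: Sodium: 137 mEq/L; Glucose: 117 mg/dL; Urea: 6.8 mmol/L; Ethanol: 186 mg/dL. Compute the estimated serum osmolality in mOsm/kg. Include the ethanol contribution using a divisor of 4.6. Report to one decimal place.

Calculated osmolality = 2·Na + glucose/18 + urea + ethanol/4.6
= 2·137 + 117/18 + 6.8 + 186/4.6
= 274 + 6.50 + 6.80 + 40.43
= 327.73 mOsm/kg

327.7 mOsm/kg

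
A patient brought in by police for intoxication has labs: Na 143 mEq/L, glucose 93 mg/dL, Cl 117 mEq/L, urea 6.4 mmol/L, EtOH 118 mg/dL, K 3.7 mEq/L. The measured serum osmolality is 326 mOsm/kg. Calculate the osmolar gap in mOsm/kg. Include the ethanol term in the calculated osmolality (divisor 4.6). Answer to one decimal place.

Calculated osmolality = 2·Na + glucose/18 + urea + ethanol/4.6
= 2·143 + 93/18 + 6.4 + 118/4.6
= 286 + 5.17 + 6.40 + 25.65
= 323.22 mOsm/kg ≈ 323.2 mOsm/kg
Osmolar gap = measured − calculated = 326 − 323.2 = 2.8 mOsm/kg

2.8 mOsm/kg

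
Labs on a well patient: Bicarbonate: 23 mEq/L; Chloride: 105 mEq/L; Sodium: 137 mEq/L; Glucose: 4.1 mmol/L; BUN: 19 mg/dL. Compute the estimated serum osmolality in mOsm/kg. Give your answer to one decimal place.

Calculated osmolality = 2·Na + glucose + BUN/2.8
= 2·137 + 4.1 + 19/2.8
= 274 + 4.10 + 6.79
= 284.89 mOsm/kg

284.9 mOsm/kg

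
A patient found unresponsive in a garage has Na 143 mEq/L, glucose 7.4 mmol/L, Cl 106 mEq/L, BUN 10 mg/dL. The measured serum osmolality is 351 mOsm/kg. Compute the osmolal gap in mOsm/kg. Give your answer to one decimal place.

54.0 mOsm/kg

Calculated osmolality = 2·Na + glucose + BUN/2.8
= 2·143 + 7.4 + 10/2.8
= 286 + 7.40 + 3.57
= 296.97 mOsm/kg ≈ 297.0 mOsm/kg
Osmolar gap = measured − calculated = 351 − 297.0 = 54.0 mOsm/kg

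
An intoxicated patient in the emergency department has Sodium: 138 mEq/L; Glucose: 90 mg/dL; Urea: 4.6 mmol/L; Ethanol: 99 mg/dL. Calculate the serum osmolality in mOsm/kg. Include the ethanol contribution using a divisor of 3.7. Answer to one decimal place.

312.4 mOsm/kg

Calculated osmolality = 2·Na + glucose/18 + urea + ethanol/3.7
= 2·138 + 90/18 + 4.6 + 99/3.7
= 276 + 5 + 4.60 + 26.76
= 312.36 mOsm/kg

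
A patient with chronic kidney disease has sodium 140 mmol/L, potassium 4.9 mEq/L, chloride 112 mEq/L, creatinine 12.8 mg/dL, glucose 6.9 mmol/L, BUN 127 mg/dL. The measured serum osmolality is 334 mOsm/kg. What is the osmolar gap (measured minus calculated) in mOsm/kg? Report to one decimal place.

Calculated osmolality = 2·Na + glucose + BUN/2.8
= 2·140 + 6.9 + 127/2.8
= 280 + 6.90 + 45.36
= 332.26 mOsm/kg ≈ 332.3 mOsm/kg
Osmolar gap = measured − calculated = 334 − 332.3 = 1.7 mOsm/kg

1.7 mOsm/kg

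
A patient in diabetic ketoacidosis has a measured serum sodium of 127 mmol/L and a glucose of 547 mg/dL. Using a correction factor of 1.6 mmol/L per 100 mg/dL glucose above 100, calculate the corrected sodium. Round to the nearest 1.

Corrected Na = measured Na + 1.6 · (glucose − 100)/100
= 127 + 1.6 · (547 − 100)/100
= 127 + 7.2
= 134.2 mmol/L

134 mmol/L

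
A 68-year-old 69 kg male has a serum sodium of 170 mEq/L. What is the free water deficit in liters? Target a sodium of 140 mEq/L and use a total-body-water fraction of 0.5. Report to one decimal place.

7.4 L

TBW = 0.5 · 69 = 34.5 L
Free water deficit = TBW · (Na/140 − 1)
= 34.5 · (170/140 − 1)
= 34.5 · 0.2143
= 7.39 L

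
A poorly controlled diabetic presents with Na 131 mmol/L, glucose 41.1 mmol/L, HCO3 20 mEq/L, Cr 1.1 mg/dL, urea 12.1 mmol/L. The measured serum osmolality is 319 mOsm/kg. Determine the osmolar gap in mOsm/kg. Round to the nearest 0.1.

Calculated osmolality = 2·Na + glucose + urea
= 2·131 + 41.1 + 12.1
= 262 + 41.10 + 12.10
= 315.2 mOsm/kg ≈ 315.2 mOsm/kg
Osmolar gap = measured − calculated = 319 − 315.2 = 3.8 mOsm/kg

3.8 mOsm/kg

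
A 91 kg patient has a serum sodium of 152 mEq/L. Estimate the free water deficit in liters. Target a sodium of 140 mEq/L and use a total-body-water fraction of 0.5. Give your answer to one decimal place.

3.9 L

TBW = 0.5 · 91 = 45.5 L
Free water deficit = TBW · (Na/140 − 1)
= 45.5 · (152/140 − 1)
= 45.5 · 0.0857
= 3.9 L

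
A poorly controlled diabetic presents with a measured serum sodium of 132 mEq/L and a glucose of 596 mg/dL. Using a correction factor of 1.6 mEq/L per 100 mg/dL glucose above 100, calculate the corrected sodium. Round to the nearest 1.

140 mEq/L

Corrected Na = measured Na + 1.6 · (glucose − 100)/100
= 132 + 1.6 · (596 − 100)/100
= 132 + 7.9
= 139.9 mEq/L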